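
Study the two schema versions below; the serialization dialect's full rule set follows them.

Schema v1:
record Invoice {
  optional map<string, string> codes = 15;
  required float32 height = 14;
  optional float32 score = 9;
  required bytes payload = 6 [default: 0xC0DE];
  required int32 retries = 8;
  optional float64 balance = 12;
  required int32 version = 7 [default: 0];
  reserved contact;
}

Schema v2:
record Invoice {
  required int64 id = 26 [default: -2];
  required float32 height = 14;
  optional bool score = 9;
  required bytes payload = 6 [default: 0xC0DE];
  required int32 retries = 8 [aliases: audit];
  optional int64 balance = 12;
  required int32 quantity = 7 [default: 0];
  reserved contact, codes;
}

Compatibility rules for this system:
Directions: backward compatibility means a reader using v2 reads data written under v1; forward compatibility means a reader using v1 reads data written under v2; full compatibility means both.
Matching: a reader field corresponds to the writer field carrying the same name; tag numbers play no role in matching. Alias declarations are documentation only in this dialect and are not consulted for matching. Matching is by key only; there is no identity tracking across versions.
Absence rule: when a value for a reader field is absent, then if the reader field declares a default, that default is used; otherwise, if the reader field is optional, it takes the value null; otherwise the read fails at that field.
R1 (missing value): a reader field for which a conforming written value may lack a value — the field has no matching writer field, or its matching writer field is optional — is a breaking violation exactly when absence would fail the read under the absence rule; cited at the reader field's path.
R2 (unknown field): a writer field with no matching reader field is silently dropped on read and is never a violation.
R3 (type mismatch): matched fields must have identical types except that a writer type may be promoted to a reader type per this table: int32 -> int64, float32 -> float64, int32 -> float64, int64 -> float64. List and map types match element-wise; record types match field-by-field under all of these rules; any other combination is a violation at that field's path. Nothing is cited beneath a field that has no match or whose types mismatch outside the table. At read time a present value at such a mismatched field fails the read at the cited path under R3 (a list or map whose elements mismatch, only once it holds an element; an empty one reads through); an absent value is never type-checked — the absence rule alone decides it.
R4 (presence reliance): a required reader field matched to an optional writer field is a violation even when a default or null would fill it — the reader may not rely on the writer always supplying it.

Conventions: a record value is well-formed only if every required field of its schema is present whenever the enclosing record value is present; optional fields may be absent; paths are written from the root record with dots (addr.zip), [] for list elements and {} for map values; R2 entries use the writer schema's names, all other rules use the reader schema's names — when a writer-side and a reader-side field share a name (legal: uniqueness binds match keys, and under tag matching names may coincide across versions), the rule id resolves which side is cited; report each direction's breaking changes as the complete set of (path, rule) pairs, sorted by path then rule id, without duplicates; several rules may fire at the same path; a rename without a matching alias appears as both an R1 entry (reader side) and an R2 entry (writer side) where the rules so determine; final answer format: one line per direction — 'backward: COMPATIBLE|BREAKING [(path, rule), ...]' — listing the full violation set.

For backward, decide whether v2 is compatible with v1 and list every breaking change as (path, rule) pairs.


each type pair in Invoice: writer, then reader
backward on Invoice — v2 reading data written by v1:
  id has no writer counterpart
  float32 -> float32, writer required: height aligns to height
  float32 -> bool, writer optional: score aligns to score
  bytes -> bytes, writer required: payload aligns to payload
  int32 -> int32, writer required: retries aligns to retries
  float64 -> int64, writer optional: balance aligns to balance
  quantity has no writer counterpart
  codes (writer side), unknown to reader
  version (writer side), unknown to reader
  violation R3 at balance
  violation R3 at score
  => backward verdict for Invoice: BREAKING, 2 violation(s)
the other Invoice changes do not affect what is asked:
  added field id to record Invoice: required int64, tag 26, default -2 (in v2 it sits immediately before height) -> triggers nothing under Invoice's printed rules — same verdict
  renamed field version to quantity in record Invoice -> triggers nothing under Invoice's printed rules — same verdict
  removed field codes from record Invoice (its key "codes" joins the reserved list) -> triggers nothing under Invoice's printed rules — same verdict

backward: BREAKING [(balance, R3), (score, R3)]


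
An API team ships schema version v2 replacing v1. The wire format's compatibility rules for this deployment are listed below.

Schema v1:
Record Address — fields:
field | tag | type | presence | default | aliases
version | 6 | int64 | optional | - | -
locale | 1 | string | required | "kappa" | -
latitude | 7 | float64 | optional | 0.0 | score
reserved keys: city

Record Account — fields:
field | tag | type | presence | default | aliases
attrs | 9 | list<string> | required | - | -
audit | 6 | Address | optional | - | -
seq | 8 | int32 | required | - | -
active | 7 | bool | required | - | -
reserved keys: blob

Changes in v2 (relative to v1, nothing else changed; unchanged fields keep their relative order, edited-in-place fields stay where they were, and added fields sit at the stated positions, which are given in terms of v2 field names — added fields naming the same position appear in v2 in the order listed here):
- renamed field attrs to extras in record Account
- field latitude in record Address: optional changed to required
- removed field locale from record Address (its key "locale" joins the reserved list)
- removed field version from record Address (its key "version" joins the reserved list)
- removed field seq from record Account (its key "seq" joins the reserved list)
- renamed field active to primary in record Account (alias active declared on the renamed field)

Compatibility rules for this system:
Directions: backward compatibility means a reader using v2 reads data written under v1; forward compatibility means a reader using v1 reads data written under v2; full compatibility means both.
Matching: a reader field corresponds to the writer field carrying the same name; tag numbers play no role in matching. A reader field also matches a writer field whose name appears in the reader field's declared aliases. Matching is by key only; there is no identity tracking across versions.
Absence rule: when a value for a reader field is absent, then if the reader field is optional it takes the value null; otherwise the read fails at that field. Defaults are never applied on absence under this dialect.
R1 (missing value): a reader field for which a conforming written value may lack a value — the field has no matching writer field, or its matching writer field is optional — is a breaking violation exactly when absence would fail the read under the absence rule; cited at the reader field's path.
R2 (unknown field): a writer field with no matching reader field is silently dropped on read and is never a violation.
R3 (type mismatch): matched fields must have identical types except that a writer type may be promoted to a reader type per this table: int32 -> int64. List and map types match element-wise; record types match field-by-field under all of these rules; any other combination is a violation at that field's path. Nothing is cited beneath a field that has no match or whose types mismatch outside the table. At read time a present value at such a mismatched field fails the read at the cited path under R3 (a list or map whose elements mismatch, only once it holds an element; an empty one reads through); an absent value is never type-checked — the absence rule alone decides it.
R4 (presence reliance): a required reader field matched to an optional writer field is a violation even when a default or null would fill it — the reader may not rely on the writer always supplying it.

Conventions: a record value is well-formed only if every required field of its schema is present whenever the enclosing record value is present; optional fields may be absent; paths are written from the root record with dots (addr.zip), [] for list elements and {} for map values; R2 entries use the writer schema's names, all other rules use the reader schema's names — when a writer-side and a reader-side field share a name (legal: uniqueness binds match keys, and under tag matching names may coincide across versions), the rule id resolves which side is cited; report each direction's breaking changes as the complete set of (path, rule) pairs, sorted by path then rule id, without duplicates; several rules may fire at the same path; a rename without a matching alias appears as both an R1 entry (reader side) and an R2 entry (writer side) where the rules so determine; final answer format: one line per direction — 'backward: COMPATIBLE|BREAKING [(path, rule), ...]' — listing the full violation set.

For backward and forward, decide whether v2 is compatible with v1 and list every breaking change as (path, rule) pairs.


each type pair in Account: writer, then reader
backward analysis of Account with v2 as reader and v1 as writer:
  extras has no writer counterpart
  audit <- audit (Address -> Address, writer optional)
  primary <- active (bool -> bool, writer required)
  writer field attrs has no reader counterpart
  writer field seq has no reader counterpart
  audit.latitude <- audit.latitude (float64 -> float64, writer optional)
  writer field audit.version has no reader counterpart
  writer field audit.locale has no reader counterpart
  violation R1 at audit.latitude
  violation R4 at audit.latitude
  violation R1 at extras
  => backward verdict for Account: BREAKING, 3 violation(s)
forward analysis of Account with v1 as reader and v2 as writer:
  attrs has no writer counterpart
  audit <- audit (Address -> Address, writer optional)
  seq has no writer counterpart
  active has no writer counterpart
  writer field extras has no reader counterpart
  writer field primary has no reader counterpart
  audit.version has no writer counterpart
  audit.locale has no writer counterpart
  audit.latitude <- audit.latitude (float64 -> float64, writer required)
  violation R1 at active
  violation R1 at attrs
  violation R1 at audit.locale
  violation R1 at seq
  => forward verdict for Account: BREAKING, 4 violation(s)

backward: BREAKING [(audit.latitude, R1), (audit.latitude, R4), (extras, R1)]; forward: BREAKING [(active, R1), (attrs, R1), (audit.locale, R1), (seq, R1)]


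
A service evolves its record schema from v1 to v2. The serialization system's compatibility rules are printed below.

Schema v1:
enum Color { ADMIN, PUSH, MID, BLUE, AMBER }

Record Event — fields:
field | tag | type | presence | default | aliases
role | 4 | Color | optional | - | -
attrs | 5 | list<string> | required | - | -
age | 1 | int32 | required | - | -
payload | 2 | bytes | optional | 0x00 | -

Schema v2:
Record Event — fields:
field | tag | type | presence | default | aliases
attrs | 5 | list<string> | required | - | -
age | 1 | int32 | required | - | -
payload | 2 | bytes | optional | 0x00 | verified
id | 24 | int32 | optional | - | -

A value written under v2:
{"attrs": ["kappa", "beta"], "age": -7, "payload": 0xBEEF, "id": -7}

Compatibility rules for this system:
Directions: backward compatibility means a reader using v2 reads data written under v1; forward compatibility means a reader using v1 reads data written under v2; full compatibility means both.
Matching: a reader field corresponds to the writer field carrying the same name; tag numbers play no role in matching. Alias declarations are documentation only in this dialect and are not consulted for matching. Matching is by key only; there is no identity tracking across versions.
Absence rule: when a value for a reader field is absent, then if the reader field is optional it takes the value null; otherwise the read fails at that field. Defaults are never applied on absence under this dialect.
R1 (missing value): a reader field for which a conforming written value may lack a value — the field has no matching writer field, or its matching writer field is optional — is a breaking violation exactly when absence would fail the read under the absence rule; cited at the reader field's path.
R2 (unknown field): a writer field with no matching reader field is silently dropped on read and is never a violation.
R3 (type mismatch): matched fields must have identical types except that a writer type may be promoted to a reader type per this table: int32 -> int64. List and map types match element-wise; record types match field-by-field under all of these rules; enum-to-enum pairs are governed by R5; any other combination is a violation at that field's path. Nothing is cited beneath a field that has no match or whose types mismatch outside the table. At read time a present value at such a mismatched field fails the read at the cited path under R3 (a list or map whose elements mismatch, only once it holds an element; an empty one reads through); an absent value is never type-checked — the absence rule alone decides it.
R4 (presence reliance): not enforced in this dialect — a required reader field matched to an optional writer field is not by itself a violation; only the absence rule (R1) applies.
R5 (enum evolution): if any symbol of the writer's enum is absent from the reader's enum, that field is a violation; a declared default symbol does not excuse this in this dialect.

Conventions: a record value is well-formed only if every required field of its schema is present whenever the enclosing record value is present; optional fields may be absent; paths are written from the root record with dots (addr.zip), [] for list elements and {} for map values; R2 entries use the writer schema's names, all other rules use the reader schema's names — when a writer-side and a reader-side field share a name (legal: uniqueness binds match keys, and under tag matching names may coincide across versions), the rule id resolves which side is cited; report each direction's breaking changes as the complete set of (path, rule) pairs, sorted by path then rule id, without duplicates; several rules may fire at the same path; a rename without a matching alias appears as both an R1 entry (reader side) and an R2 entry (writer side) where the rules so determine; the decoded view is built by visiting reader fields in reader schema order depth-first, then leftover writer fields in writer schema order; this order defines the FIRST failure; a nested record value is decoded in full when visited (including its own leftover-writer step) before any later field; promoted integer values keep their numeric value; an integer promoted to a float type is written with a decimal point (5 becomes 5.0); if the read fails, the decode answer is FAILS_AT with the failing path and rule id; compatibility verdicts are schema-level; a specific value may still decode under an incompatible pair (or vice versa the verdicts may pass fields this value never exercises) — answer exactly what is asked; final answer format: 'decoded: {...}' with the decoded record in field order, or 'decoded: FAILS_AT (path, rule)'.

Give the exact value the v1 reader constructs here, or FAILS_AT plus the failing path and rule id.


in Event below, arrows point writer -> reader
migrating the Event value to v1:
  role := null (absent, optional -> null)
  attrs := ["kappa", "beta"]
  age := -7
  payload := 0xBEEF
  writer id: unknown -> dropped
  => decoded: {"role": null, "attrs": ["kappa", "beta"], "age": -7, "payload": 0xBEEF}
diffs on Event not affecting the asked answer:
  removed field role from record Event -> fires no rule on Event under this dialect and leaves the result unchanged
  added field id to record Event: optional int32, tag 24 (in v2 it sits last) -> fires no rule on Event under this dialect and leaves the result unchanged

decoded: {"role": null, "attrs": ["kappa", "beta"], "age": -7, "payload": 0xBEEF}


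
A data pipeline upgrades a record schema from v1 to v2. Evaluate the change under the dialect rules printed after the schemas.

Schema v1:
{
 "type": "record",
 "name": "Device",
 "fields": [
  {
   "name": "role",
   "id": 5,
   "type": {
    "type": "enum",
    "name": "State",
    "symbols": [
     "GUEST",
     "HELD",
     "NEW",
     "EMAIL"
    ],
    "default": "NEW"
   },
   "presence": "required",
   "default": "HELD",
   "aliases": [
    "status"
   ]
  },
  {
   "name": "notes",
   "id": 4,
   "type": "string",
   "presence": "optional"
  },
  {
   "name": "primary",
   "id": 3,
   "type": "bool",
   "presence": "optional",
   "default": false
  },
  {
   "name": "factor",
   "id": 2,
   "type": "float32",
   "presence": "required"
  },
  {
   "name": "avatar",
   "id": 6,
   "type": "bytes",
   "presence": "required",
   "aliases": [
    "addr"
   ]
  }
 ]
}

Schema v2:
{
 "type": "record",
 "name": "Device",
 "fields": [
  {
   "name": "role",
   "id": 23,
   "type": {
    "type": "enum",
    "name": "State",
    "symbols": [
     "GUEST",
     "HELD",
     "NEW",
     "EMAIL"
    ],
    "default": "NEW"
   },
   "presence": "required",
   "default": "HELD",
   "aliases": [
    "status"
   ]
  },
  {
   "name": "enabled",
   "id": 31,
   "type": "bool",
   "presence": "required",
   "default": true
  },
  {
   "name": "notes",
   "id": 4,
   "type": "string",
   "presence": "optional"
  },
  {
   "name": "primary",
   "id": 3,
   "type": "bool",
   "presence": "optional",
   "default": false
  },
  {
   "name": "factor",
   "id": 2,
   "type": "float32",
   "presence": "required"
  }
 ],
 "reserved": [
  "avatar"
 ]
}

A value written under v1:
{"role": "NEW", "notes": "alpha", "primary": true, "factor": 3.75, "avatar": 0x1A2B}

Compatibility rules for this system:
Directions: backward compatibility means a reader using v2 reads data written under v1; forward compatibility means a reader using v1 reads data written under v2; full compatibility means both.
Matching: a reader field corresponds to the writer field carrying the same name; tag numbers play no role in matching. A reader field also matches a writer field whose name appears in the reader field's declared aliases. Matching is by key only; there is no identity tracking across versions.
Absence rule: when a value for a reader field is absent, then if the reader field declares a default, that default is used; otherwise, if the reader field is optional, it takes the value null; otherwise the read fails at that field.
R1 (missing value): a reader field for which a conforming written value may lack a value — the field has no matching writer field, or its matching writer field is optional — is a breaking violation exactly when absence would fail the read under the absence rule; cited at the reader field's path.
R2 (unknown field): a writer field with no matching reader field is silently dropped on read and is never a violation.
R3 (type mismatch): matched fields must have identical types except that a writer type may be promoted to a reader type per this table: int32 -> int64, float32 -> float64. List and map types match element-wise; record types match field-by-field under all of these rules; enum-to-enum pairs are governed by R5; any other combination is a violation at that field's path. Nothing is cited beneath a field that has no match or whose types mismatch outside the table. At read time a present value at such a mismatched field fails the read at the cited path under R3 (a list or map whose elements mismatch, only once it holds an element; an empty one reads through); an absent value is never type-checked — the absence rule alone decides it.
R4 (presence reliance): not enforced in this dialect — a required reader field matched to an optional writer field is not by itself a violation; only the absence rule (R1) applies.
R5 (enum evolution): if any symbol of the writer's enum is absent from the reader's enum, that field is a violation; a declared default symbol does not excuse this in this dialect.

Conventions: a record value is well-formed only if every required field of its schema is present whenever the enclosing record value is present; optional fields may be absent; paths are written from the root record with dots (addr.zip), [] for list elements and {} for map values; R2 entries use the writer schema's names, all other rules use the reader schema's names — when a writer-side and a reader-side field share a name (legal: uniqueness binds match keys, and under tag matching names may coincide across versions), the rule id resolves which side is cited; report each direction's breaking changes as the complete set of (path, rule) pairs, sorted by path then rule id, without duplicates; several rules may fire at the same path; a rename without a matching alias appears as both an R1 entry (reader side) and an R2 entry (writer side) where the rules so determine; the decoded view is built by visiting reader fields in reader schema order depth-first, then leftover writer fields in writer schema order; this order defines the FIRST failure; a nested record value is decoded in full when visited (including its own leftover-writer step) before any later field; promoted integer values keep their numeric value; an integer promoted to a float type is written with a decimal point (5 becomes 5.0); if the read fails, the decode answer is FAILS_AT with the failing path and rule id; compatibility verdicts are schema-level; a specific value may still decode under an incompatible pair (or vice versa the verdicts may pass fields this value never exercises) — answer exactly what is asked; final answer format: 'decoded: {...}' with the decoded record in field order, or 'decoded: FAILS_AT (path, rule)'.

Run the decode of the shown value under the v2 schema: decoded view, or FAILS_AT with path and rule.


each type pair in Device: writer, then reader
decoding the Device value with the v2 reader:
  role := "NEW"
  enabled := true (no value, default fills)
  notes := "alpha"
  primary := true
  factor := 3.75
  writer avatar: unmatched, discarded
  => decoded: {"role": "NEW", "enabled": true, "notes": "alpha", "primary": true, "factor": 3.75}
remaining Device differences; none change what is asked:
  field role in record Device: tag 5 changed to 23 -> inert under this dialect — no rule fires on Device and the result does not move

decoded: {"role": "NEW", "enabled": true, "notes": "alpha", "primary": true, "factor": 3.75}


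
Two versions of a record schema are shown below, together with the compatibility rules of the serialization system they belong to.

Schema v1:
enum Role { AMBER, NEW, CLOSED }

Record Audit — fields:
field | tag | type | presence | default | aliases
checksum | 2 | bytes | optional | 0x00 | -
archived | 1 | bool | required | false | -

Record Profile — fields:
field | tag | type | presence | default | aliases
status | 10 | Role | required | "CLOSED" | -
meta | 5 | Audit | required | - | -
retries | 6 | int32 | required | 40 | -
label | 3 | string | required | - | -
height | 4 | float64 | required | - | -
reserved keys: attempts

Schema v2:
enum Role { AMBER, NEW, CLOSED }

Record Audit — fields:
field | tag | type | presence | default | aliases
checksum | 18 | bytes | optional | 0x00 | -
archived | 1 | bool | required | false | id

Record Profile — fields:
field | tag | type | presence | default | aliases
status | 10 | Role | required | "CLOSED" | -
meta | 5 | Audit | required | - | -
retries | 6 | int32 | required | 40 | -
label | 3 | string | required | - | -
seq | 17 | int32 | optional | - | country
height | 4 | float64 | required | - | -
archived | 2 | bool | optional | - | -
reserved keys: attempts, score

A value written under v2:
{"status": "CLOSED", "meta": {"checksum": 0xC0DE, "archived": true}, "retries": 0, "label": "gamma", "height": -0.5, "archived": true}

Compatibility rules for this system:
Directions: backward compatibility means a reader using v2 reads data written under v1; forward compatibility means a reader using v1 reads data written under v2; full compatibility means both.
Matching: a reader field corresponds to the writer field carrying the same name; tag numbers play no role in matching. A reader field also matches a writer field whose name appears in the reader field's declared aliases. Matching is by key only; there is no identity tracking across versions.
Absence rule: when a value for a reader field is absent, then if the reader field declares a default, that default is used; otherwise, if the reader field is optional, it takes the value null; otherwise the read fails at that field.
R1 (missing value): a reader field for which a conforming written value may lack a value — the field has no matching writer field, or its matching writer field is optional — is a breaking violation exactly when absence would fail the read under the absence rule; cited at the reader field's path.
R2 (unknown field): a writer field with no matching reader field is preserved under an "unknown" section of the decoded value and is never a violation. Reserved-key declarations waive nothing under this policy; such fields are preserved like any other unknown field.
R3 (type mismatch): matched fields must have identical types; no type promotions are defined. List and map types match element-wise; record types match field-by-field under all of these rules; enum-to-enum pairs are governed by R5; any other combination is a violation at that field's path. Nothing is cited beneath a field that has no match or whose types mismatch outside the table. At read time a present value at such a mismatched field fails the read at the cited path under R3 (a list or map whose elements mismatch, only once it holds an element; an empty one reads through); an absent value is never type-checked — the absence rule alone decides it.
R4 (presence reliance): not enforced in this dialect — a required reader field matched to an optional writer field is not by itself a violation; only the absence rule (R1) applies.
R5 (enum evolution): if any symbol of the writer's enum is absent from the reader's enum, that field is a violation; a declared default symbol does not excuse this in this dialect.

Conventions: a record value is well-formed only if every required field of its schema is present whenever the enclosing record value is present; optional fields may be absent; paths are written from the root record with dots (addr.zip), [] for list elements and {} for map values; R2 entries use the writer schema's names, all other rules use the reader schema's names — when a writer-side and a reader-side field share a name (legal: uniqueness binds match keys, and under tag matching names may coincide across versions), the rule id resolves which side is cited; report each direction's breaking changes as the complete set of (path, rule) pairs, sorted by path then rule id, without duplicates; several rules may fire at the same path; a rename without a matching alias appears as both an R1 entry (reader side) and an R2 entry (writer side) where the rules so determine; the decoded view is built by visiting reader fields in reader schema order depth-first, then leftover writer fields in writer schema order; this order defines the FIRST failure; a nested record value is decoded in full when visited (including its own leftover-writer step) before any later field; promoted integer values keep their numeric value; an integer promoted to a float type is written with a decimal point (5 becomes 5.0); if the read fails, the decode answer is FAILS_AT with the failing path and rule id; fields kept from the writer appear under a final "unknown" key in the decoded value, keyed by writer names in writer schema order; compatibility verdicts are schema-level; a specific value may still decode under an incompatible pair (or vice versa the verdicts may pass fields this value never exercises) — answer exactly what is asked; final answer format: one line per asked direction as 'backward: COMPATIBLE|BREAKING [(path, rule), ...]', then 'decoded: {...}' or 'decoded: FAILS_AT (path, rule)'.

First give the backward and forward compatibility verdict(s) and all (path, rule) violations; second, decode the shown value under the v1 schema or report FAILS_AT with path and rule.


backward: COMPATIBLE []; forward: COMPATIBLE []; decoded: {"status": "CLOSED", "meta": {"checksum": 0xC0DE, "archived": true}, "retries": 0, "label": "gamma", "height": -0.5, "unknown": {"archived": true}}

each type pair in Profile: writer, then reader
checking backward for Profile: reader v2 against writer v1:
  writer required, Role -> Role: reader status maps from writer status
  writer required, Audit -> Audit: reader meta maps from writer meta
  writer required, int32 -> int32: reader retries maps from writer retries
  writer required, string -> string: reader label maps from writer label
  seq: no writer match
  writer required, float64 -> float64: reader height maps from writer height
  archived: no writer match
  writer optional, bytes -> bytes: reader meta.checksum maps from writer meta.checksum
  writer required, bool -> bool: reader meta.archived maps from writer meta.archived
  => no violations; backward on Profile: COMPATIBLE
checking forward for Profile: reader v1 against writer v2:
  writer required, Role -> Role: reader status maps from writer status
  writer required, Audit -> Audit: reader meta maps from writer meta
  writer required, int32 -> int32: reader retries maps from writer retries
  writer required, string -> string: reader label maps from writer label
  writer required, float64 -> float64: reader height maps from writer height
  writer field seq has no reader counterpart
  writer field archived has no reader counterpart
  writer optional, bytes -> bytes: reader meta.checksum maps from writer meta.checksum
  writer required, bool -> bool: reader meta.archived maps from writer meta.archived
  => no violations; forward on Profile: COMPATIBLE
migrating the Profile value to v1:
  status := "CLOSED"
  meta.checksum := 0xC0DE
  meta.archived := true
  retries := 0
  label := "gamma"
  height := -0.5
  writer archived: kept under "unknown"
  => decoded: {"status": "CLOSED", "meta": {"checksum": 0xC0DE, "archived": true}, "retries": 0, "label": "gamma", "height": -0.5, "unknown": {"archived": true}}


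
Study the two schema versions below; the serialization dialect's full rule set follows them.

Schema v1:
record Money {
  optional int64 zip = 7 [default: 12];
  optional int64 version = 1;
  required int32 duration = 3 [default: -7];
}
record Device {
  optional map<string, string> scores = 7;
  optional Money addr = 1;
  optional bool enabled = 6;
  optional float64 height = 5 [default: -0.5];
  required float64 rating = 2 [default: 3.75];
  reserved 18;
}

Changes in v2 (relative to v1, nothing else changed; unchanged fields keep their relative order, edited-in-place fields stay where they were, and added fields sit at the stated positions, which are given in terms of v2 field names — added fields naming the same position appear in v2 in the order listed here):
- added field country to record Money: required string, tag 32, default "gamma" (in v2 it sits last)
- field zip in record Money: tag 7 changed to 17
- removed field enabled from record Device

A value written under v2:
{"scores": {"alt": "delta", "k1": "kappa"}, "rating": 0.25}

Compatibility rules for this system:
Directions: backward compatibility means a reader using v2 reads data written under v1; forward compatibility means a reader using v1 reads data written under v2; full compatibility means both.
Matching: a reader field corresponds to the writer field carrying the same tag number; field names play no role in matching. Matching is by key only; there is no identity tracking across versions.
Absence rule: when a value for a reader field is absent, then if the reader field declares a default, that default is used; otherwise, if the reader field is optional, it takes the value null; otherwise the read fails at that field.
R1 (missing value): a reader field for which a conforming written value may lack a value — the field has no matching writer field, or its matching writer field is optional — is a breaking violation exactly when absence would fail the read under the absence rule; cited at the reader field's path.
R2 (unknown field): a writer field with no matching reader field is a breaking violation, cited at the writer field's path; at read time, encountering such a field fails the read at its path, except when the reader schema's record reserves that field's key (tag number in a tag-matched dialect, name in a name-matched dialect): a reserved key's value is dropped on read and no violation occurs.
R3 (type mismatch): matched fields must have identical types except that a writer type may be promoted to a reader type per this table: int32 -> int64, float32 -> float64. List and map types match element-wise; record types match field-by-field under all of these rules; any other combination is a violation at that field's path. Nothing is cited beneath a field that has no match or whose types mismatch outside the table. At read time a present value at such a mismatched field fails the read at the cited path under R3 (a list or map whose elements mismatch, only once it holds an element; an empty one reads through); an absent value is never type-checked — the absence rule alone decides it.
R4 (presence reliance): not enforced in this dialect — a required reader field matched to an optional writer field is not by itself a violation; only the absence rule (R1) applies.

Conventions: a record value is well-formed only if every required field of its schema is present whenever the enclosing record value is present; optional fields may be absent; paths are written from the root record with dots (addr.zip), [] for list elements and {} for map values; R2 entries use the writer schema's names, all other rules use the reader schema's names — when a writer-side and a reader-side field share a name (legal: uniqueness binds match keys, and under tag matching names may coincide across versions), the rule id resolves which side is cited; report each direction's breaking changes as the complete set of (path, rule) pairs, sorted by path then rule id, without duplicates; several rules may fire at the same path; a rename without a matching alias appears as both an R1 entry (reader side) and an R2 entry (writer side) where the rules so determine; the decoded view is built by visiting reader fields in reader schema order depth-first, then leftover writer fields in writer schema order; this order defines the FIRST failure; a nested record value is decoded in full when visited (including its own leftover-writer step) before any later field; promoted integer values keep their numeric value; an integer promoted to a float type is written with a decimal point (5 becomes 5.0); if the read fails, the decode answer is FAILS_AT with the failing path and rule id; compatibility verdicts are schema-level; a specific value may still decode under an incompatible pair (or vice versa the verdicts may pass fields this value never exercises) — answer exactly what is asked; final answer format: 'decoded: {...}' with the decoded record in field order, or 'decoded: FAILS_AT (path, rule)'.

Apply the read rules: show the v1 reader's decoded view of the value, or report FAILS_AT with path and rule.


decoded: {"scores": {"alt": "delta", "k1": "kappa"}, "addr": null, "enabled": null, "height": -0.5, "rating": 0.25}

each type pair in Device: writer, then reader
decode walk for Device under reader schema v1:
  scores := {"alt": "delta", "k1": "kappa"}
  addr := null (not supplied -> null)
  enabled := null (not supplied -> null)
  height := -0.5 (no value, default fills)
  rating := 0.25
  => decoded: {"scores": {"alt": "delta", "k1": "kappa"}, "addr": null, "enabled": null, "height": -0.5, "rating": 0.25}
the rest of the Device diff is inert for this question:
  added field country to record Money: required string, tag 32, default "gamma" (in v2 it sits last) -> changes Device's schema-level verdicts only — the decode of this value is the same
  field zip in record Money: tag 7 changed to 17 -> changes Device's schema-level verdicts only — the decode of this value is the same
  removed field enabled from record Device -> changes Device's schema-level verdicts only — the decode of this value is the same


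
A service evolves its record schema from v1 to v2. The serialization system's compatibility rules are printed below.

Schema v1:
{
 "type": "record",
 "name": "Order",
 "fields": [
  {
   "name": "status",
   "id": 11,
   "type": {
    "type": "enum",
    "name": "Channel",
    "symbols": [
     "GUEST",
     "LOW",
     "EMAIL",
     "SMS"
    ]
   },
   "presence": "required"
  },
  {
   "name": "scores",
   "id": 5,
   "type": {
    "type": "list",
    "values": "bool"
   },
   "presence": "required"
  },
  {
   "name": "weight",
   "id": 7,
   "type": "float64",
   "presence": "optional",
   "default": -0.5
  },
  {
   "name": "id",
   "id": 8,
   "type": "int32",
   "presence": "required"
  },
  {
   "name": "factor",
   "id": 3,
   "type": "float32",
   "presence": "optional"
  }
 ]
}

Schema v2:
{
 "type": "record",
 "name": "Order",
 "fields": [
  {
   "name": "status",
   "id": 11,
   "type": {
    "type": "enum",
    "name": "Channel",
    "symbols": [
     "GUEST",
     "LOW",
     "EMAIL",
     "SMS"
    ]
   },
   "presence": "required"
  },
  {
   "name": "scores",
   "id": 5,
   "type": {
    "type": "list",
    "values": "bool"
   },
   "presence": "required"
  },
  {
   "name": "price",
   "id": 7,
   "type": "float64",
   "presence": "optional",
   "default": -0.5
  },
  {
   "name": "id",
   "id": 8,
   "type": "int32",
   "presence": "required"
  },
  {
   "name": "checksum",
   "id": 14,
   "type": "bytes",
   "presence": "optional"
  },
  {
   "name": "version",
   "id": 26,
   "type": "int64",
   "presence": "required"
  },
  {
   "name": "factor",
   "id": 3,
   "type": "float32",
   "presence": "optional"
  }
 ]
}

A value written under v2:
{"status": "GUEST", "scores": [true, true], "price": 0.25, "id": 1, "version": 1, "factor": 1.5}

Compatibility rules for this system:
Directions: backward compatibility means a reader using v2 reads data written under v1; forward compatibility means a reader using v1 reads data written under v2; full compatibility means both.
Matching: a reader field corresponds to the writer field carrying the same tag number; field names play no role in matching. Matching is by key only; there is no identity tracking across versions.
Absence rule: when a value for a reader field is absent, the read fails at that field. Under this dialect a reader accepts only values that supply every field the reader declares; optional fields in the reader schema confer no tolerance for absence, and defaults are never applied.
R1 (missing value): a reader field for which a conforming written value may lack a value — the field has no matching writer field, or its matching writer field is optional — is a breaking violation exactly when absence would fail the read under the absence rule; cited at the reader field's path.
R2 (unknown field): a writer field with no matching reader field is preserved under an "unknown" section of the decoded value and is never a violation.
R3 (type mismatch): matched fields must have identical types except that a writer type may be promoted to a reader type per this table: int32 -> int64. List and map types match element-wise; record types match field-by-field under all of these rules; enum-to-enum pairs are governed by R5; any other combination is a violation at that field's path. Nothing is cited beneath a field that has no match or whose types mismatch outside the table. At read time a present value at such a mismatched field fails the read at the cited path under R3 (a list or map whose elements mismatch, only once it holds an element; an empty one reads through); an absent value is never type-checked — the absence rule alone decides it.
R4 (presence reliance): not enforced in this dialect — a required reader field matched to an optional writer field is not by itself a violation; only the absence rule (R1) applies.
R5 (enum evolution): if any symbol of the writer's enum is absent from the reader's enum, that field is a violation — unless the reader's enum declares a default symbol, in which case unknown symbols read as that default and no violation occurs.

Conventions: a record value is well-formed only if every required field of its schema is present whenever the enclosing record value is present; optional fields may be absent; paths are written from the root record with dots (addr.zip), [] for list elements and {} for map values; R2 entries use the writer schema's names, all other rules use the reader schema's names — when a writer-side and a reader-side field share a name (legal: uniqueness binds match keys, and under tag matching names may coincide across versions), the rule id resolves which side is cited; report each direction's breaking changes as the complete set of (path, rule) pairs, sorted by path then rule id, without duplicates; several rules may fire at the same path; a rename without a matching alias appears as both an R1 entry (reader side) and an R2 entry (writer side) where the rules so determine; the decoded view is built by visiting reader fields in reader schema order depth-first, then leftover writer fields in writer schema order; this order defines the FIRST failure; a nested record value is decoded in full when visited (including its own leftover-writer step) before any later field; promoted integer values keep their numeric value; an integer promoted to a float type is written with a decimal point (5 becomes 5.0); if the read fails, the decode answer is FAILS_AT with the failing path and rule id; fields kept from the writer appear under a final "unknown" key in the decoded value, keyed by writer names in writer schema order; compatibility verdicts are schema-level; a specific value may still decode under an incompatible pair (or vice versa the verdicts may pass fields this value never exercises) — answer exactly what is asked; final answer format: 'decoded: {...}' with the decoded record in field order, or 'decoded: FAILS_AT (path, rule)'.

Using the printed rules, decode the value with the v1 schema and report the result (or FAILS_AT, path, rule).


decoded: {"status": "GUEST", "scores": [true, true], "weight": 0.25, "id": 1, "factor": 1.5, "unknown": {"version": 1}}

in Order below, arrows point writer -> reader
decoding the Order value with the v1 reader:
  status := "GUEST"
  scores := [true, true]
  weight := 0.25 (from writer price)
  id := 1
  factor := 1.5
  writer version: kept under "unknown"
  => decoded: {"status": "GUEST", "scores": [true, true], "weight": 0.25, "id": 1, "factor": 1.5, "unknown": {"version": 1}}
checking off the Order differences that do not matter here:
  renamed field weight to price in record Order -> schema-level compatibility only; this Order value's decode is unchanged
  added field checksum to record Order: optional bytes, tag 14 (in v2 it sits immediately before factor) -> schema-level compatibility only; this Order value's decode is unchanged
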